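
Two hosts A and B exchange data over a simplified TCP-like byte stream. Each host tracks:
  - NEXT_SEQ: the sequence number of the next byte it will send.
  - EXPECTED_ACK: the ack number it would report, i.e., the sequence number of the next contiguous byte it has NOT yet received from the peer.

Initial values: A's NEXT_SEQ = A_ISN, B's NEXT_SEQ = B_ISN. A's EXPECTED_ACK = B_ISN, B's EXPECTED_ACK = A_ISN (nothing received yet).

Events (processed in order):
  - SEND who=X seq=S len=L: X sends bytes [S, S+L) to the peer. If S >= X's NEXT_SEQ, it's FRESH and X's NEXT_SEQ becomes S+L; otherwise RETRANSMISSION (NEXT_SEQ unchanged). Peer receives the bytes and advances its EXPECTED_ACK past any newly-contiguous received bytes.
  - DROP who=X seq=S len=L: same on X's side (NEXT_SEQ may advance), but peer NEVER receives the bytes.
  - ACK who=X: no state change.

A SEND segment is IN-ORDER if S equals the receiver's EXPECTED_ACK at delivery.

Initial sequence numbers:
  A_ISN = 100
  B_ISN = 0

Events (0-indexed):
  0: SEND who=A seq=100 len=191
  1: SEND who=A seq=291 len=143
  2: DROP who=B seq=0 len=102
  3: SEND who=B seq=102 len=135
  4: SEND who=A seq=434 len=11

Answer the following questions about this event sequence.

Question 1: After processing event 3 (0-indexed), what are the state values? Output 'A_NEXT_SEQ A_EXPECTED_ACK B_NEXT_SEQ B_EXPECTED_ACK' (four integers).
After event 0: A_seq=291 A_ack=0 B_seq=0 B_ack=291
After event 1: A_seq=434 A_ack=0 B_seq=0 B_ack=434
After event 2: A_seq=434 A_ack=0 B_seq=102 B_ack=434
After event 3: A_seq=434 A_ack=0 B_seq=237 B_ack=434

434 0 237 434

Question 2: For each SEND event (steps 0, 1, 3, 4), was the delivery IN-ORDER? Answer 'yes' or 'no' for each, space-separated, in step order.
Step 0: SEND seq=100 -> in-order
Step 1: SEND seq=291 -> in-order
Step 3: SEND seq=102 -> out-of-order
Step 4: SEND seq=434 -> in-order

Answer: yes yes no yes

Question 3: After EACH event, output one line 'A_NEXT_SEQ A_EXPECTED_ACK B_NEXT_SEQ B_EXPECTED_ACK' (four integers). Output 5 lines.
291 0 0 291
434 0 0 434
434 0 102 434
434 0 237 434
445 0 237 445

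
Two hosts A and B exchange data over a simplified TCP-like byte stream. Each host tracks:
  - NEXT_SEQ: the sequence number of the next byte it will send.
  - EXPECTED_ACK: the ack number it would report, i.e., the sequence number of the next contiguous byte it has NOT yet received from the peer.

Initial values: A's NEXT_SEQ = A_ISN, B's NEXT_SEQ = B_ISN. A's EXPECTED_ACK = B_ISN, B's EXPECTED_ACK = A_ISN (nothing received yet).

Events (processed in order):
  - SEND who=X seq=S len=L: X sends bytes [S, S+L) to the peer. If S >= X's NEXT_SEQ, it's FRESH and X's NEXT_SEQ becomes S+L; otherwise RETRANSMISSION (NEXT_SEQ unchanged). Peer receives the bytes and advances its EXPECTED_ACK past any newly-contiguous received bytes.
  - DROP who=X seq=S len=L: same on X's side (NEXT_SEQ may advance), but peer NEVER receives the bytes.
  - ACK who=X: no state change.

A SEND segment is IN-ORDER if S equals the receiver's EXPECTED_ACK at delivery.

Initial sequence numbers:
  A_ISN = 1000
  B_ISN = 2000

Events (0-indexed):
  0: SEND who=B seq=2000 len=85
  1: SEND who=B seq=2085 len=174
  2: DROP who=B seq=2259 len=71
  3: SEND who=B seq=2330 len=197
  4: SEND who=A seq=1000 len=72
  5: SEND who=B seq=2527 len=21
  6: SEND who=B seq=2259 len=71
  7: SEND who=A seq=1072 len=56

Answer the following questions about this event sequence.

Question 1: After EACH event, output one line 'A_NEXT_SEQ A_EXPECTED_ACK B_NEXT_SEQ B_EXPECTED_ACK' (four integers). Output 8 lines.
1000 2085 2085 1000
1000 2259 2259 1000
1000 2259 2330 1000
1000 2259 2527 1000
1072 2259 2527 1072
1072 2259 2548 1072
1072 2548 2548 1072
1128 2548 2548 1128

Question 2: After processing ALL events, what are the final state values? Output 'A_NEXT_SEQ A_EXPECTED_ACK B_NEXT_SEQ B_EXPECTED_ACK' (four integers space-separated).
Answer: 1128 2548 2548 1128

Derivation:
After event 0: A_seq=1000 A_ack=2085 B_seq=2085 B_ack=1000
After event 1: A_seq=1000 A_ack=2259 B_seq=2259 B_ack=1000
After event 2: A_seq=1000 A_ack=2259 B_seq=2330 B_ack=1000
After event 3: A_seq=1000 A_ack=2259 B_seq=2527 B_ack=1000
After event 4: A_seq=1072 A_ack=2259 B_seq=2527 B_ack=1072
After event 5: A_seq=1072 A_ack=2259 B_seq=2548 B_ack=1072
After event 6: A_seq=1072 A_ack=2548 B_seq=2548 B_ack=1072
After event 7: A_seq=1128 A_ack=2548 B_seq=2548 B_ack=1128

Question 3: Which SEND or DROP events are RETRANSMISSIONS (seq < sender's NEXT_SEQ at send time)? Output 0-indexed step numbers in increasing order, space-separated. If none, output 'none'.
Step 0: SEND seq=2000 -> fresh
Step 1: SEND seq=2085 -> fresh
Step 2: DROP seq=2259 -> fresh
Step 3: SEND seq=2330 -> fresh
Step 4: SEND seq=1000 -> fresh
Step 5: SEND seq=2527 -> fresh
Step 6: SEND seq=2259 -> retransmit
Step 7: SEND seq=1072 -> fresh

Answer: 6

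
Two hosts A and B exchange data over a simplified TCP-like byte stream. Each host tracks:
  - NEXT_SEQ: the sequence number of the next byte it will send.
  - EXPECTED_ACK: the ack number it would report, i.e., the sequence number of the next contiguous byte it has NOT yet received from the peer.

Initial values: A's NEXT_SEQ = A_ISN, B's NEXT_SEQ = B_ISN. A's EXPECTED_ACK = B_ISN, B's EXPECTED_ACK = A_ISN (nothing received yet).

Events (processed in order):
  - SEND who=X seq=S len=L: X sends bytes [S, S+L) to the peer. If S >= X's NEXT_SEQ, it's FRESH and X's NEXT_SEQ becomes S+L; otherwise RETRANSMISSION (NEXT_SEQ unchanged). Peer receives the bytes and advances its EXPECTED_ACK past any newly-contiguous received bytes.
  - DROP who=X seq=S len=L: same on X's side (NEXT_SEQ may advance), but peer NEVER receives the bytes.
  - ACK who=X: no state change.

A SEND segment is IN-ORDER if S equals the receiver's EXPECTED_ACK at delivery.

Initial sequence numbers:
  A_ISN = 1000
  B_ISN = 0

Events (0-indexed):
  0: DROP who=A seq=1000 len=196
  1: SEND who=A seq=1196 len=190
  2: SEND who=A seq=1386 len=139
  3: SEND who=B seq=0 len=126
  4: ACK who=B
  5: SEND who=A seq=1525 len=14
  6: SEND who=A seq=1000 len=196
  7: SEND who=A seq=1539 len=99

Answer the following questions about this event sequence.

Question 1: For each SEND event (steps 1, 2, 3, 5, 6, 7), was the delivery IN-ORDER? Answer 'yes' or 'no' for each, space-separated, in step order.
Step 1: SEND seq=1196 -> out-of-order
Step 2: SEND seq=1386 -> out-of-order
Step 3: SEND seq=0 -> in-order
Step 5: SEND seq=1525 -> out-of-order
Step 6: SEND seq=1000 -> in-order
Step 7: SEND seq=1539 -> in-order

Answer: no no yes no yes yes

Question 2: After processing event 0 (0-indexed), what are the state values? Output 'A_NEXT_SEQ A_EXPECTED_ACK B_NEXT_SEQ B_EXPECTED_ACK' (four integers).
After event 0: A_seq=1196 A_ack=0 B_seq=0 B_ack=1000

1196 0 0 1000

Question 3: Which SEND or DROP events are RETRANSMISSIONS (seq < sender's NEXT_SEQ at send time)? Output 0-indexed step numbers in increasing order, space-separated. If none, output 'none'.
Step 0: DROP seq=1000 -> fresh
Step 1: SEND seq=1196 -> fresh
Step 2: SEND seq=1386 -> fresh
Step 3: SEND seq=0 -> fresh
Step 5: SEND seq=1525 -> fresh
Step 6: SEND seq=1000 -> retransmit
Step 7: SEND seq=1539 -> fresh

Answer: 6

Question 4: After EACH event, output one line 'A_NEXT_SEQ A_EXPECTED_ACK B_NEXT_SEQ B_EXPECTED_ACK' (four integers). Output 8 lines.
1196 0 0 1000
1386 0 0 1000
1525 0 0 1000
1525 126 126 1000
1525 126 126 1000
1539 126 126 1000
1539 126 126 1539
1638 126 126 1638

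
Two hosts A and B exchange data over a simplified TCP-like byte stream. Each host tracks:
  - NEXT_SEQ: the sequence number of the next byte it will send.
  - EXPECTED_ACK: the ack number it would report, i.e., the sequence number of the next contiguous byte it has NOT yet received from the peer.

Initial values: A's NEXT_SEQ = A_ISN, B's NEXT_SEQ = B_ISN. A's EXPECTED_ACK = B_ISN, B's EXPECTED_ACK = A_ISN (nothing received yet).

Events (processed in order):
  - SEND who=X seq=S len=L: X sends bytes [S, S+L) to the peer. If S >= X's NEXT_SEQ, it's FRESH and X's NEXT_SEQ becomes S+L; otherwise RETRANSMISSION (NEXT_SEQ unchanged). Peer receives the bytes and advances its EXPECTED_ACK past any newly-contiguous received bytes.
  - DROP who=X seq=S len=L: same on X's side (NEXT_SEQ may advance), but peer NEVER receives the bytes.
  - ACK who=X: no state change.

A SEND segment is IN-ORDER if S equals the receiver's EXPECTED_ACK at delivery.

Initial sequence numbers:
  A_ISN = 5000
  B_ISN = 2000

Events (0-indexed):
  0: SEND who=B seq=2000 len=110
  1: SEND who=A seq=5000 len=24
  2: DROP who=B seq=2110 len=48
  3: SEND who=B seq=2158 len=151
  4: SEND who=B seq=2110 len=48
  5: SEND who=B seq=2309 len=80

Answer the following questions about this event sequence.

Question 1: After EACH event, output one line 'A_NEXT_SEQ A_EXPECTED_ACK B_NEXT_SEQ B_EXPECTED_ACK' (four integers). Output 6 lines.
5000 2110 2110 5000
5024 2110 2110 5024
5024 2110 2158 5024
5024 2110 2309 5024
5024 2309 2309 5024
5024 2389 2389 5024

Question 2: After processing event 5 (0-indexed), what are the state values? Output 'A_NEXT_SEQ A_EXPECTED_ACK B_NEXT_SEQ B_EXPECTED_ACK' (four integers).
After event 0: A_seq=5000 A_ack=2110 B_seq=2110 B_ack=5000
After event 1: A_seq=5024 A_ack=2110 B_seq=2110 B_ack=5024
After event 2: A_seq=5024 A_ack=2110 B_seq=2158 B_ack=5024
After event 3: A_seq=5024 A_ack=2110 B_seq=2309 B_ack=5024
After event 4: A_seq=5024 A_ack=2309 B_seq=2309 B_ack=5024
After event 5: A_seq=5024 A_ack=2389 B_seq=2389 B_ack=5024

5024 2389 2389 5024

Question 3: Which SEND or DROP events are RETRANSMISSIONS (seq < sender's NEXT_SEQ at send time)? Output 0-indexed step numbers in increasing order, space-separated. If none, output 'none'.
Answer: 4

Derivation:
Step 0: SEND seq=2000 -> fresh
Step 1: SEND seq=5000 -> fresh
Step 2: DROP seq=2110 -> fresh
Step 3: SEND seq=2158 -> fresh
Step 4: SEND seq=2110 -> retransmit
Step 5: SEND seq=2309 -> fresh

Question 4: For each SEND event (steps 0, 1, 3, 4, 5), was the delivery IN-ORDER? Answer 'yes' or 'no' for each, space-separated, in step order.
Step 0: SEND seq=2000 -> in-order
Step 1: SEND seq=5000 -> in-order
Step 3: SEND seq=2158 -> out-of-order
Step 4: SEND seq=2110 -> in-order
Step 5: SEND seq=2309 -> in-order

Answer: yes yes no yes yes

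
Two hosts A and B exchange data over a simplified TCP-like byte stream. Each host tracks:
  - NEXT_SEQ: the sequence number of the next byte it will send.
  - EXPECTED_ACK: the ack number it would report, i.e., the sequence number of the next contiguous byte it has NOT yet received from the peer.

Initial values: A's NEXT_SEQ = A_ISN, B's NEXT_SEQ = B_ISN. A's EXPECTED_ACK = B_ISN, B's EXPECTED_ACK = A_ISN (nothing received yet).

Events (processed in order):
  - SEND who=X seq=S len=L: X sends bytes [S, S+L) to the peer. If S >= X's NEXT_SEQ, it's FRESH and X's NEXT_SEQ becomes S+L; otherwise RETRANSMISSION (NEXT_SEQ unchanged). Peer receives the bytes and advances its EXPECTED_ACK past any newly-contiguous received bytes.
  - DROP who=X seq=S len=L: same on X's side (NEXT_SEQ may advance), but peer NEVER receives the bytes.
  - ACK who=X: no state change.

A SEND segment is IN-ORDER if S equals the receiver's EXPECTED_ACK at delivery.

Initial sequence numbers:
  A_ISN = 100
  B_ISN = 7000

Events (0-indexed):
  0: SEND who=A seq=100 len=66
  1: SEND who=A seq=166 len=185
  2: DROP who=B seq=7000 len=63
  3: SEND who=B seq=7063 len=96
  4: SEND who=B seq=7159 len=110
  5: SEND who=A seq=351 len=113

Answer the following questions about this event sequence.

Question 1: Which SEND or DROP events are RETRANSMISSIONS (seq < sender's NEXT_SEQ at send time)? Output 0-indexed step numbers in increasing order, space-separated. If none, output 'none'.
Step 0: SEND seq=100 -> fresh
Step 1: SEND seq=166 -> fresh
Step 2: DROP seq=7000 -> fresh
Step 3: SEND seq=7063 -> fresh
Step 4: SEND seq=7159 -> fresh
Step 5: SEND seq=351 -> fresh

Answer: none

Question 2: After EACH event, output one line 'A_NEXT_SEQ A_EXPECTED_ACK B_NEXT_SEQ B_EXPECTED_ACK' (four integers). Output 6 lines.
166 7000 7000 166
351 7000 7000 351
351 7000 7063 351
351 7000 7159 351
351 7000 7269 351
464 7000 7269 464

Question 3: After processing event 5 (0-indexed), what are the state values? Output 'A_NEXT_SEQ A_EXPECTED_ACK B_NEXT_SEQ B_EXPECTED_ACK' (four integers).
After event 0: A_seq=166 A_ack=7000 B_seq=7000 B_ack=166
After event 1: A_seq=351 A_ack=7000 B_seq=7000 B_ack=351
After event 2: A_seq=351 A_ack=7000 B_seq=7063 B_ack=351
After event 3: A_seq=351 A_ack=7000 B_seq=7159 B_ack=351
After event 4: A_seq=351 A_ack=7000 B_seq=7269 B_ack=351
After event 5: A_seq=464 A_ack=7000 B_seq=7269 B_ack=464

464 7000 7269 464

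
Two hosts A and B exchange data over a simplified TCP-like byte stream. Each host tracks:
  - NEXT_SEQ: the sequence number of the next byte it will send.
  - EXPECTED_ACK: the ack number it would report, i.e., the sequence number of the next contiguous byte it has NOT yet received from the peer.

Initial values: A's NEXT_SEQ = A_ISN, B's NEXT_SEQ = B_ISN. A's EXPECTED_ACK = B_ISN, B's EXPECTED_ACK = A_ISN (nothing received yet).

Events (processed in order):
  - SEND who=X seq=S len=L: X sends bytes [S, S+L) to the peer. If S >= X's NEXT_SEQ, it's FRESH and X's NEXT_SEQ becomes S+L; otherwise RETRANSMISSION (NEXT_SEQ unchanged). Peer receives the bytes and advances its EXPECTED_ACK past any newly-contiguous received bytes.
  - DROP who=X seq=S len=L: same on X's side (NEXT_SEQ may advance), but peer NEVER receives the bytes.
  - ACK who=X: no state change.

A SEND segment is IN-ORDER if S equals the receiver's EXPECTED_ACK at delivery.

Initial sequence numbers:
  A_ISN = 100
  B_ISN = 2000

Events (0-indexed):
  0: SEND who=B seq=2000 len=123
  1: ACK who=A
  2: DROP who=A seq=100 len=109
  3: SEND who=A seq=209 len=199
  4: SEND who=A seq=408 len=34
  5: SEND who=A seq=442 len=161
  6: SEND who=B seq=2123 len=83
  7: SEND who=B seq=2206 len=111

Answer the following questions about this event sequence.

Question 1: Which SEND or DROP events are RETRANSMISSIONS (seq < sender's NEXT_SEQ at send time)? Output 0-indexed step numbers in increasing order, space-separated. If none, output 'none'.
Answer: none

Derivation:
Step 0: SEND seq=2000 -> fresh
Step 2: DROP seq=100 -> fresh
Step 3: SEND seq=209 -> fresh
Step 4: SEND seq=408 -> fresh
Step 5: SEND seq=442 -> fresh
Step 6: SEND seq=2123 -> fresh
Step 7: SEND seq=2206 -> fresh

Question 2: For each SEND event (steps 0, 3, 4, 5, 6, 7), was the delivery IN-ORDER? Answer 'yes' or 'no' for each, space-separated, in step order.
Answer: yes no no no yes yes

Derivation:
Step 0: SEND seq=2000 -> in-order
Step 3: SEND seq=209 -> out-of-order
Step 4: SEND seq=408 -> out-of-order
Step 5: SEND seq=442 -> out-of-order
Step 6: SEND seq=2123 -> in-order
Step 7: SEND seq=2206 -> in-order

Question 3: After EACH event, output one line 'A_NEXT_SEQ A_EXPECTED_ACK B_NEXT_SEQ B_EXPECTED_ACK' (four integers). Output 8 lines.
100 2123 2123 100
100 2123 2123 100
209 2123 2123 100
408 2123 2123 100
442 2123 2123 100
603 2123 2123 100
603 2206 2206 100
603 2317 2317 100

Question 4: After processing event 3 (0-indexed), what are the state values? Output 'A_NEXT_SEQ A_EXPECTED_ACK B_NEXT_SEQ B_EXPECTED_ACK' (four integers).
After event 0: A_seq=100 A_ack=2123 B_seq=2123 B_ack=100
After event 1: A_seq=100 A_ack=2123 B_seq=2123 B_ack=100
After event 2: A_seq=209 A_ack=2123 B_seq=2123 B_ack=100
After event 3: A_seq=408 A_ack=2123 B_seq=2123 B_ack=100

408 2123 2123 100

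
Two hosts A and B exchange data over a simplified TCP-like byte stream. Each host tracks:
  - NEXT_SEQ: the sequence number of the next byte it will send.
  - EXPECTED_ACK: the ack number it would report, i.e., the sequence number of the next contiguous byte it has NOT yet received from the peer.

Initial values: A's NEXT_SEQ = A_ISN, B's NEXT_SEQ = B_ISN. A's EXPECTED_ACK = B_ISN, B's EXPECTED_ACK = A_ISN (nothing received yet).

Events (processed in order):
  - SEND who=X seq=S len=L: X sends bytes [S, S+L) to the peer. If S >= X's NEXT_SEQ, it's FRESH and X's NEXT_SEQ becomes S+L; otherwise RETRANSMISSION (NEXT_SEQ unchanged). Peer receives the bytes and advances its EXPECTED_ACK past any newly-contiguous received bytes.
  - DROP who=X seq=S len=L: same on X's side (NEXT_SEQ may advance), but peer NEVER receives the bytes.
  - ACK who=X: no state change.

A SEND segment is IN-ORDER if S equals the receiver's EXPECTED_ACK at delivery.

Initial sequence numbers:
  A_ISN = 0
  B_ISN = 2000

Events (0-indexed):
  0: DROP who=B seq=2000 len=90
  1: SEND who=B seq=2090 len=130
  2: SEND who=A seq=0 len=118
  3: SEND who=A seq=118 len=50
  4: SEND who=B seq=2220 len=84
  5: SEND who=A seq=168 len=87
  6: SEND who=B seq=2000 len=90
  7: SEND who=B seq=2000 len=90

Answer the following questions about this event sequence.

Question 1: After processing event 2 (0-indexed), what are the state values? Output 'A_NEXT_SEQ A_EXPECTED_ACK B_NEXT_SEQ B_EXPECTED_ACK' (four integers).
After event 0: A_seq=0 A_ack=2000 B_seq=2090 B_ack=0
After event 1: A_seq=0 A_ack=2000 B_seq=2220 B_ack=0
After event 2: A_seq=118 A_ack=2000 B_seq=2220 B_ack=118

118 2000 2220 118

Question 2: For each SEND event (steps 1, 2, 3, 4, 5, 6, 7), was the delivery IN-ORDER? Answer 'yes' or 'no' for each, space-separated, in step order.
Answer: no yes yes no yes yes no

Derivation:
Step 1: SEND seq=2090 -> out-of-order
Step 2: SEND seq=0 -> in-order
Step 3: SEND seq=118 -> in-order
Step 4: SEND seq=2220 -> out-of-order
Step 5: SEND seq=168 -> in-order
Step 6: SEND seq=2000 -> in-order
Step 7: SEND seq=2000 -> out-of-order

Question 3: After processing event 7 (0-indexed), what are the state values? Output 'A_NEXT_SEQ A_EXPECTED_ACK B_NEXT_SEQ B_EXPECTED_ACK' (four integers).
After event 0: A_seq=0 A_ack=2000 B_seq=2090 B_ack=0
After event 1: A_seq=0 A_ack=2000 B_seq=2220 B_ack=0
After event 2: A_seq=118 A_ack=2000 B_seq=2220 B_ack=118
After event 3: A_seq=168 A_ack=2000 B_seq=2220 B_ack=168
After event 4: A_seq=168 A_ack=2000 B_seq=2304 B_ack=168
After event 5: A_seq=255 A_ack=2000 B_seq=2304 B_ack=255
After event 6: A_seq=255 A_ack=2304 B_seq=2304 B_ack=255
After event 7: A_seq=255 A_ack=2304 B_seq=2304 B_ack=255

255 2304 2304 255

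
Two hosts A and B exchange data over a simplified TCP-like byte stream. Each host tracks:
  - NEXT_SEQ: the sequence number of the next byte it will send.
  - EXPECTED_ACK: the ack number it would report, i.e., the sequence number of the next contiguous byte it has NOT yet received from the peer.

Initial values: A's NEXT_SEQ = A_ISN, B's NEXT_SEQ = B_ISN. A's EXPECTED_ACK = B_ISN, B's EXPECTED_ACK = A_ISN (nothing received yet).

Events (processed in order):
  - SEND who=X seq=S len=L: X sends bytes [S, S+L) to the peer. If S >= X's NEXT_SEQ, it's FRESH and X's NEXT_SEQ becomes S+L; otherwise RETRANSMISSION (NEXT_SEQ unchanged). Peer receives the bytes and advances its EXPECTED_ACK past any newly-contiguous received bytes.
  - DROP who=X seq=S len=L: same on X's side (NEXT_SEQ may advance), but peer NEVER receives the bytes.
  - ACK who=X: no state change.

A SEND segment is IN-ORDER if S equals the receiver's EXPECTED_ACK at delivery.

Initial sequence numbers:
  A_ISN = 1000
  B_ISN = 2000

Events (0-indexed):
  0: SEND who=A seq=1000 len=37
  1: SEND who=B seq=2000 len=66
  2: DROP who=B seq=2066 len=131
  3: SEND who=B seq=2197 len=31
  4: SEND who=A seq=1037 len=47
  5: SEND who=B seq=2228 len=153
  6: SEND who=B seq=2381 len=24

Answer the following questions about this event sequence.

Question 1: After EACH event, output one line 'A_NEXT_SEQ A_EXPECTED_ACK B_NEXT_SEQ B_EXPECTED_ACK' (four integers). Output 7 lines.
1037 2000 2000 1037
1037 2066 2066 1037
1037 2066 2197 1037
1037 2066 2228 1037
1084 2066 2228 1084
1084 2066 2381 1084
1084 2066 2405 1084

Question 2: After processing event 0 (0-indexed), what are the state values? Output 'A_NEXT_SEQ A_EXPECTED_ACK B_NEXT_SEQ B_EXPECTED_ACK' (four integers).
After event 0: A_seq=1037 A_ack=2000 B_seq=2000 B_ack=1037

1037 2000 2000 1037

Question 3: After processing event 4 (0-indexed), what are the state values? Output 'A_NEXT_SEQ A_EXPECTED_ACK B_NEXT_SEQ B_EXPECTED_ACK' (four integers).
After event 0: A_seq=1037 A_ack=2000 B_seq=2000 B_ack=1037
After event 1: A_seq=1037 A_ack=2066 B_seq=2066 B_ack=1037
After event 2: A_seq=1037 A_ack=2066 B_seq=2197 B_ack=1037
After event 3: A_seq=1037 A_ack=2066 B_seq=2228 B_ack=1037
After event 4: A_seq=1084 A_ack=2066 B_seq=2228 B_ack=1084

1084 2066 2228 1084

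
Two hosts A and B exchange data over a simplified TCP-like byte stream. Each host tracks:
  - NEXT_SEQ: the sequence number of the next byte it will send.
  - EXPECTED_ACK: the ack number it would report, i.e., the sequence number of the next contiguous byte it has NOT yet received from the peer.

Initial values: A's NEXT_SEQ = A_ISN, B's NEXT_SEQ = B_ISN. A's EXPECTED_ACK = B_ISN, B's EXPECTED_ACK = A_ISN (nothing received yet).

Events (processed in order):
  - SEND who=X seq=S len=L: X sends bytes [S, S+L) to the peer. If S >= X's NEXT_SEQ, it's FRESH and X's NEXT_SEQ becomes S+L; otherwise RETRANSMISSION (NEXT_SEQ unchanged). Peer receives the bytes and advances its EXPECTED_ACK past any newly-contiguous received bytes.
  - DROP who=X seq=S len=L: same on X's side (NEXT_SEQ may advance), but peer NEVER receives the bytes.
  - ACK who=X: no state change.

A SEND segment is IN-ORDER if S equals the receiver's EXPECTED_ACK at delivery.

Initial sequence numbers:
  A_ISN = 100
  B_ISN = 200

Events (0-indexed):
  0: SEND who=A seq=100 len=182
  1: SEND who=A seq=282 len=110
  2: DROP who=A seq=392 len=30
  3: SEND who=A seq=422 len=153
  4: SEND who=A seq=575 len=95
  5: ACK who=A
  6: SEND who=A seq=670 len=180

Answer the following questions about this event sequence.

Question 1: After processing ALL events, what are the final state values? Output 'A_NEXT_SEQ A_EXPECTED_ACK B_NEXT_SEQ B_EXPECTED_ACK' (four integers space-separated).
Answer: 850 200 200 392

Derivation:
After event 0: A_seq=282 A_ack=200 B_seq=200 B_ack=282
After event 1: A_seq=392 A_ack=200 B_seq=200 B_ack=392
After event 2: A_seq=422 A_ack=200 B_seq=200 B_ack=392
After event 3: A_seq=575 A_ack=200 B_seq=200 B_ack=392
After event 4: A_seq=670 A_ack=200 B_seq=200 B_ack=392
After event 5: A_seq=670 A_ack=200 B_seq=200 B_ack=392
After event 6: A_seq=850 A_ack=200 B_seq=200 B_ack=392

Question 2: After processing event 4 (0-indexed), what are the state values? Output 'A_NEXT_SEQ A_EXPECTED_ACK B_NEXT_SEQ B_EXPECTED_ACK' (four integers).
After event 0: A_seq=282 A_ack=200 B_seq=200 B_ack=282
After event 1: A_seq=392 A_ack=200 B_seq=200 B_ack=392
After event 2: A_seq=422 A_ack=200 B_seq=200 B_ack=392
After event 3: A_seq=575 A_ack=200 B_seq=200 B_ack=392
After event 4: A_seq=670 A_ack=200 B_seq=200 B_ack=392

670 200 200 392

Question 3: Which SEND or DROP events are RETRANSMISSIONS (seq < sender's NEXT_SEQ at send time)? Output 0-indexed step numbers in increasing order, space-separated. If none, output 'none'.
Answer: none

Derivation:
Step 0: SEND seq=100 -> fresh
Step 1: SEND seq=282 -> fresh
Step 2: DROP seq=392 -> fresh
Step 3: SEND seq=422 -> fresh
Step 4: SEND seq=575 -> fresh
Step 6: SEND seq=670 -> fresh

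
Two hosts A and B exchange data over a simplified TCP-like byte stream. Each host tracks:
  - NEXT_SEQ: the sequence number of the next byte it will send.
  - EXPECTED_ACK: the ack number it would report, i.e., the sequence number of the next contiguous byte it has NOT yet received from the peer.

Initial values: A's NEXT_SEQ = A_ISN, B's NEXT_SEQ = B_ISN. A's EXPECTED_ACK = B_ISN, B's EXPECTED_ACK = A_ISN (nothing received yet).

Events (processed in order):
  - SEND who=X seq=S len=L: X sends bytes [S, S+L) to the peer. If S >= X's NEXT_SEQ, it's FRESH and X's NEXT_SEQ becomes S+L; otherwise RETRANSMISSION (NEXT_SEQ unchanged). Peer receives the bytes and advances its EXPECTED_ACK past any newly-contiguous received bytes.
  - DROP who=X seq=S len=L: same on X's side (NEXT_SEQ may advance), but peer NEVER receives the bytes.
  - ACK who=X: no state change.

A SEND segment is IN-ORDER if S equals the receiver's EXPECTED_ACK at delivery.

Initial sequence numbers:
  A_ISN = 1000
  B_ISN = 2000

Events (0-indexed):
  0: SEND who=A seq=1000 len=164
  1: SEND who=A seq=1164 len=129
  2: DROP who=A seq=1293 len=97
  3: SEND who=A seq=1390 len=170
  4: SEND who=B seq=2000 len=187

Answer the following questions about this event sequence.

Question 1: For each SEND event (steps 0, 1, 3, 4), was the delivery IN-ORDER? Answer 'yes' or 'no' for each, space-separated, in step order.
Answer: yes yes no yes

Derivation:
Step 0: SEND seq=1000 -> in-order
Step 1: SEND seq=1164 -> in-order
Step 3: SEND seq=1390 -> out-of-order
Step 4: SEND seq=2000 -> in-order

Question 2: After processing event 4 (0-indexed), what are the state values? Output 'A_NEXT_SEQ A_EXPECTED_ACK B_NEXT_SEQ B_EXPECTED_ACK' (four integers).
After event 0: A_seq=1164 A_ack=2000 B_seq=2000 B_ack=1164
After event 1: A_seq=1293 A_ack=2000 B_seq=2000 B_ack=1293
After event 2: A_seq=1390 A_ack=2000 B_seq=2000 B_ack=1293
After event 3: A_seq=1560 A_ack=2000 B_seq=2000 B_ack=1293
After event 4: A_seq=1560 A_ack=2187 B_seq=2187 B_ack=1293

1560 2187 2187 1293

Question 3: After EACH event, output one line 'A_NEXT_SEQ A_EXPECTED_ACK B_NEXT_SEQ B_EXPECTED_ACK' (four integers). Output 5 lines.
1164 2000 2000 1164
1293 2000 2000 1293
1390 2000 2000 1293
1560 2000 2000 1293
1560 2187 2187 1293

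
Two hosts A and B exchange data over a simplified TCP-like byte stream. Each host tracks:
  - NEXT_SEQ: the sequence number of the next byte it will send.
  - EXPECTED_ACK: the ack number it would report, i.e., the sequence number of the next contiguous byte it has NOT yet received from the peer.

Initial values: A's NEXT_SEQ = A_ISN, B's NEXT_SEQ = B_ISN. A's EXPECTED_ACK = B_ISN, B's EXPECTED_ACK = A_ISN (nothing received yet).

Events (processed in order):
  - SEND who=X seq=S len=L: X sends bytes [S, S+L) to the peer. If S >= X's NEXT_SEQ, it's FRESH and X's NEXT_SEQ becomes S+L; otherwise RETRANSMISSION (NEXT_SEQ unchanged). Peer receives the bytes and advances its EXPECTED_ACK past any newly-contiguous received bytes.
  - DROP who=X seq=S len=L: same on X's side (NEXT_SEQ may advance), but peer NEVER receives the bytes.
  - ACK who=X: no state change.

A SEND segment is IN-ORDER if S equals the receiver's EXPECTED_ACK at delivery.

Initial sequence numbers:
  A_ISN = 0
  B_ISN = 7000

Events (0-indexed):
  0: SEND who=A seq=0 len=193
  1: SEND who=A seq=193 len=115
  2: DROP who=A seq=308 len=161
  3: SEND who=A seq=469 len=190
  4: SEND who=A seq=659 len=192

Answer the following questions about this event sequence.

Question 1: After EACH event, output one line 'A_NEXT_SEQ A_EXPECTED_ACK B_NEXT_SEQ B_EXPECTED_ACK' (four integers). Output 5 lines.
193 7000 7000 193
308 7000 7000 308
469 7000 7000 308
659 7000 7000 308
851 7000 7000 308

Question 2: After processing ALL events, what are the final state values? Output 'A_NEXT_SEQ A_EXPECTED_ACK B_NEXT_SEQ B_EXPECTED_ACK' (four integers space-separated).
Answer: 851 7000 7000 308

Derivation:
After event 0: A_seq=193 A_ack=7000 B_seq=7000 B_ack=193
After event 1: A_seq=308 A_ack=7000 B_seq=7000 B_ack=308
After event 2: A_seq=469 A_ack=7000 B_seq=7000 B_ack=308
After event 3: A_seq=659 A_ack=7000 B_seq=7000 B_ack=308
After event 4: A_seq=851 A_ack=7000 B_seq=7000 B_ack=308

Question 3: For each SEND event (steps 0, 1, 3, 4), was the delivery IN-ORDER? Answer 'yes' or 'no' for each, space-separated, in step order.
Step 0: SEND seq=0 -> in-order
Step 1: SEND seq=193 -> in-order
Step 3: SEND seq=469 -> out-of-order
Step 4: SEND seq=659 -> out-of-order

Answer: yes yes no no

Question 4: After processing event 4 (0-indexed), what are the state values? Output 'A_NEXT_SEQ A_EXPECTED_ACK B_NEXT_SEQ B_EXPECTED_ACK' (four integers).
After event 0: A_seq=193 A_ack=7000 B_seq=7000 B_ack=193
After event 1: A_seq=308 A_ack=7000 B_seq=7000 B_ack=308
After event 2: A_seq=469 A_ack=7000 B_seq=7000 B_ack=308
After event 3: A_seq=659 A_ack=7000 B_seq=7000 B_ack=308
After event 4: A_seq=851 A_ack=7000 B_seq=7000 B_ack=308

851 7000 7000 308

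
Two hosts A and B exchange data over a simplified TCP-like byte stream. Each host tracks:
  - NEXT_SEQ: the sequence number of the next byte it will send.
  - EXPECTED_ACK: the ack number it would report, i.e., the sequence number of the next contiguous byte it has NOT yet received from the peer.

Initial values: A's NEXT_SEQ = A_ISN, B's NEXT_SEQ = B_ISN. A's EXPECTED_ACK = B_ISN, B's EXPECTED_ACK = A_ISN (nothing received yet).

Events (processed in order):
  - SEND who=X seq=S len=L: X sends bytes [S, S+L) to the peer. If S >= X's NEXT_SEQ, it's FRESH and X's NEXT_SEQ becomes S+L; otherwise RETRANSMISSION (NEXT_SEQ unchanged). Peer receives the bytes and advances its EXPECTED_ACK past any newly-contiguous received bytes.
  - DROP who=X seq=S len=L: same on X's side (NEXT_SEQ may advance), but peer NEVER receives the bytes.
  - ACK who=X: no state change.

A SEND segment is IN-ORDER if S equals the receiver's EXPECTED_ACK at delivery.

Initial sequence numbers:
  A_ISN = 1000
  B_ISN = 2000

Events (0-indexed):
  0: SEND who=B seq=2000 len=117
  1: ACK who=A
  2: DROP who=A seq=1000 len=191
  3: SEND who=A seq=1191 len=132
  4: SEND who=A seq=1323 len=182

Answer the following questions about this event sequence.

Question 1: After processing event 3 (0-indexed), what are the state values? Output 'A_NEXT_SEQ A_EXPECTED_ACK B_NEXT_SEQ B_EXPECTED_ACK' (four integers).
After event 0: A_seq=1000 A_ack=2117 B_seq=2117 B_ack=1000
After event 1: A_seq=1000 A_ack=2117 B_seq=2117 B_ack=1000
After event 2: A_seq=1191 A_ack=2117 B_seq=2117 B_ack=1000
After event 3: A_seq=1323 A_ack=2117 B_seq=2117 B_ack=1000

1323 2117 2117 1000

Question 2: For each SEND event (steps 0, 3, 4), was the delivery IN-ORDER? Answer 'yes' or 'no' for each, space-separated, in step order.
Step 0: SEND seq=2000 -> in-order
Step 3: SEND seq=1191 -> out-of-order
Step 4: SEND seq=1323 -> out-of-order

Answer: yes no no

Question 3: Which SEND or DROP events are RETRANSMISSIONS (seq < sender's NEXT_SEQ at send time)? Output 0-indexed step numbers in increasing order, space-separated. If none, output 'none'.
Answer: none

Derivation:
Step 0: SEND seq=2000 -> fresh
Step 2: DROP seq=1000 -> fresh
Step 3: SEND seq=1191 -> fresh
Step 4: SEND seq=1323 -> fresh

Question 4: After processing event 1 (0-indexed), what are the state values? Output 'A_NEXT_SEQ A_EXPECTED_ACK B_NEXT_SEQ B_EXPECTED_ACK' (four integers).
After event 0: A_seq=1000 A_ack=2117 B_seq=2117 B_ack=1000
After event 1: A_seq=1000 A_ack=2117 B_seq=2117 B_ack=1000

1000 2117 2117 1000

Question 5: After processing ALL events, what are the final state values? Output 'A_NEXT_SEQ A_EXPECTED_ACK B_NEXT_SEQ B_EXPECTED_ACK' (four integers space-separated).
Answer: 1505 2117 2117 1000

Derivation:
After event 0: A_seq=1000 A_ack=2117 B_seq=2117 B_ack=1000
After event 1: A_seq=1000 A_ack=2117 B_seq=2117 B_ack=1000
After event 2: A_seq=1191 A_ack=2117 B_seq=2117 B_ack=1000
After event 3: A_seq=1323 A_ack=2117 B_seq=2117 B_ack=1000
After event 4: A_seq=1505 A_ack=2117 B_seq=2117 B_ack=1000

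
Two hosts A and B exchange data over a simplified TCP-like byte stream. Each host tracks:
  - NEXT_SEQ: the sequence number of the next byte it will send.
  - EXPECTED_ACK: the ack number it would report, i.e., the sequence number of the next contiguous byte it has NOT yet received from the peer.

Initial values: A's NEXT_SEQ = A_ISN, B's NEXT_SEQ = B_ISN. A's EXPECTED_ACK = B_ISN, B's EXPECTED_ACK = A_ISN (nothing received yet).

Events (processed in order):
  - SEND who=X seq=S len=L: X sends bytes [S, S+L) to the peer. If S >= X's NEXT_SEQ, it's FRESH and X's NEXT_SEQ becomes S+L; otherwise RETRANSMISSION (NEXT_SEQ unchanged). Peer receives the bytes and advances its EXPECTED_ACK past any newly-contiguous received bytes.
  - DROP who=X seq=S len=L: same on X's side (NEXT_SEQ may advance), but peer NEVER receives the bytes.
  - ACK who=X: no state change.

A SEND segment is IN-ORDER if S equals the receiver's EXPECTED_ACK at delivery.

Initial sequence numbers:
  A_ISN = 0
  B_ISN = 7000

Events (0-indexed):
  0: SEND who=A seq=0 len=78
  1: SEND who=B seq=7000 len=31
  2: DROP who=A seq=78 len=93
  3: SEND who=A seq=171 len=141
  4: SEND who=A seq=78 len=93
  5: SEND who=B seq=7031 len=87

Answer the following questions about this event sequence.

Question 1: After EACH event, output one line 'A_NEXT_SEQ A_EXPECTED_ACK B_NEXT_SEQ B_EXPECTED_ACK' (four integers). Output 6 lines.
78 7000 7000 78
78 7031 7031 78
171 7031 7031 78
312 7031 7031 78
312 7031 7031 312
312 7118 7118 312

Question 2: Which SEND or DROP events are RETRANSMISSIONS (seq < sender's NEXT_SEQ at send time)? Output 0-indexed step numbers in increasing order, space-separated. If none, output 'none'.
Answer: 4

Derivation:
Step 0: SEND seq=0 -> fresh
Step 1: SEND seq=7000 -> fresh
Step 2: DROP seq=78 -> fresh
Step 3: SEND seq=171 -> fresh
Step 4: SEND seq=78 -> retransmit
Step 5: SEND seq=7031 -> fresh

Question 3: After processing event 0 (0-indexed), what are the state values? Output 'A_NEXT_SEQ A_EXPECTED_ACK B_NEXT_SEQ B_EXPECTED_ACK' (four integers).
After event 0: A_seq=78 A_ack=7000 B_seq=7000 B_ack=78

78 7000 7000 78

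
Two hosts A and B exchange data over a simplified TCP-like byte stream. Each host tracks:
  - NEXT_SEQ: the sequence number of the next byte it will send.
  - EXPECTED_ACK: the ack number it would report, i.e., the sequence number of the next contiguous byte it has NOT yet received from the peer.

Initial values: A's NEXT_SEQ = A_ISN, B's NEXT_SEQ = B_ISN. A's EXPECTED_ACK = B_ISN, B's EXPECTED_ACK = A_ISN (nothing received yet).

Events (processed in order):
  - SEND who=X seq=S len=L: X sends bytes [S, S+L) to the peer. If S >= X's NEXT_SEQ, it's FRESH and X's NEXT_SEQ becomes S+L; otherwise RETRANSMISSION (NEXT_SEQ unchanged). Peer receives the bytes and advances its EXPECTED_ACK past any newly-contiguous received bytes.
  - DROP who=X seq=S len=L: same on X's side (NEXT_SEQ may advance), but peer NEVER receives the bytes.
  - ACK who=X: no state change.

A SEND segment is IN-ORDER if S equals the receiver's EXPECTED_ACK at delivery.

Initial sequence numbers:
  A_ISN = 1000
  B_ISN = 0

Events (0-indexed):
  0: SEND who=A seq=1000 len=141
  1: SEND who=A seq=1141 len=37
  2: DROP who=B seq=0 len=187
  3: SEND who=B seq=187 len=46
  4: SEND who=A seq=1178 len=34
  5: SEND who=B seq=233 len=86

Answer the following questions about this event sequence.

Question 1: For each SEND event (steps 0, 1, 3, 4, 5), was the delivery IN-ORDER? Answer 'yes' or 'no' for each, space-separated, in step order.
Answer: yes yes no yes no

Derivation:
Step 0: SEND seq=1000 -> in-order
Step 1: SEND seq=1141 -> in-order
Step 3: SEND seq=187 -> out-of-order
Step 4: SEND seq=1178 -> in-order
Step 5: SEND seq=233 -> out-of-order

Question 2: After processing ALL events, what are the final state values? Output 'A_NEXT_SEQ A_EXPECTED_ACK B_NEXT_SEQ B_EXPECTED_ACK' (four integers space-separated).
After event 0: A_seq=1141 A_ack=0 B_seq=0 B_ack=1141
After event 1: A_seq=1178 A_ack=0 B_seq=0 B_ack=1178
After event 2: A_seq=1178 A_ack=0 B_seq=187 B_ack=1178
After event 3: A_seq=1178 A_ack=0 B_seq=233 B_ack=1178
After event 4: A_seq=1212 A_ack=0 B_seq=233 B_ack=1212
After event 5: A_seq=1212 A_ack=0 B_seq=319 B_ack=1212

Answer: 1212 0 319 1212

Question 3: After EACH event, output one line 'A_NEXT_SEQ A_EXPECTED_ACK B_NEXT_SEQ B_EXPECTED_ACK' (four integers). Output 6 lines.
1141 0 0 1141
1178 0 0 1178
1178 0 187 1178
1178 0 233 1178
1212 0 233 1212
1212 0 319 1212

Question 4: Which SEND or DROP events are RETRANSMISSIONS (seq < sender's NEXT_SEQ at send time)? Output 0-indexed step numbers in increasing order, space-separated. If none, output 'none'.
Answer: none

Derivation:
Step 0: SEND seq=1000 -> fresh
Step 1: SEND seq=1141 -> fresh
Step 2: DROP seq=0 -> fresh
Step 3: SEND seq=187 -> fresh
Step 4: SEND seq=1178 -> fresh
Step 5: SEND seq=233 -> fresh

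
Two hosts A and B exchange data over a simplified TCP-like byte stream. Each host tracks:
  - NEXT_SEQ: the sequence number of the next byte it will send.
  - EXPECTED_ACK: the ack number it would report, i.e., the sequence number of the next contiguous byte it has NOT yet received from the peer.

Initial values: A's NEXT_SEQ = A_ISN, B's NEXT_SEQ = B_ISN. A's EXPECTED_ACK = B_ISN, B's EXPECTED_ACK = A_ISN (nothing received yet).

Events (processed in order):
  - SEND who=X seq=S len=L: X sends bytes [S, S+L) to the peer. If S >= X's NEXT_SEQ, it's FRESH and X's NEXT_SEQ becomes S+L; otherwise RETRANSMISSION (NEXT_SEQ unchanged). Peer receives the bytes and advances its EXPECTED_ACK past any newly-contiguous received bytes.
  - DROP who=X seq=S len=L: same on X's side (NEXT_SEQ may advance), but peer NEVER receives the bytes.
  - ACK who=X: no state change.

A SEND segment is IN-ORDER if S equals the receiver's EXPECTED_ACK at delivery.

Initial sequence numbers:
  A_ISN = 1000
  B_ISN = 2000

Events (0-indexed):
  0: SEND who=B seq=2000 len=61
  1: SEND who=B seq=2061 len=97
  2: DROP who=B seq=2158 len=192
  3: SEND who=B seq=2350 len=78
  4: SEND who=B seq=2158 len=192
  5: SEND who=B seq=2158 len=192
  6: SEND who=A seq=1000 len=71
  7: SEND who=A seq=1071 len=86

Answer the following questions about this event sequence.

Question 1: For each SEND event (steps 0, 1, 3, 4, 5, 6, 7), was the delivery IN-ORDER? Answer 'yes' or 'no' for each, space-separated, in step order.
Answer: yes yes no yes no yes yes

Derivation:
Step 0: SEND seq=2000 -> in-order
Step 1: SEND seq=2061 -> in-order
Step 3: SEND seq=2350 -> out-of-order
Step 4: SEND seq=2158 -> in-order
Step 5: SEND seq=2158 -> out-of-order
Step 6: SEND seq=1000 -> in-order
Step 7: SEND seq=1071 -> in-order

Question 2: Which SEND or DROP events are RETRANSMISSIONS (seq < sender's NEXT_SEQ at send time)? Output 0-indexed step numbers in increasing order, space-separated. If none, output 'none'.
Answer: 4 5

Derivation:
Step 0: SEND seq=2000 -> fresh
Step 1: SEND seq=2061 -> fresh
Step 2: DROP seq=2158 -> fresh
Step 3: SEND seq=2350 -> fresh
Step 4: SEND seq=2158 -> retransmit
Step 5: SEND seq=2158 -> retransmit
Step 6: SEND seq=1000 -> fresh
Step 7: SEND seq=1071 -> fresh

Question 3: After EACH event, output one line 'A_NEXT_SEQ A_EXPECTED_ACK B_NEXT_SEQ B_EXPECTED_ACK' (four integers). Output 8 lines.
1000 2061 2061 1000
1000 2158 2158 1000
1000 2158 2350 1000
1000 2158 2428 1000
1000 2428 2428 1000
1000 2428 2428 1000
1071 2428 2428 1071
1157 2428 2428 1157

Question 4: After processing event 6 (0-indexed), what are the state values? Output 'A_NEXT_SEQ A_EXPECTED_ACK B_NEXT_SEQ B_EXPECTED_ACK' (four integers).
After event 0: A_seq=1000 A_ack=2061 B_seq=2061 B_ack=1000
After event 1: A_seq=1000 A_ack=2158 B_seq=2158 B_ack=1000
After event 2: A_seq=1000 A_ack=2158 B_seq=2350 B_ack=1000
After event 3: A_seq=1000 A_ack=2158 B_seq=2428 B_ack=1000
After event 4: A_seq=1000 A_ack=2428 B_seq=2428 B_ack=1000
After event 5: A_seq=1000 A_ack=2428 B_seq=2428 B_ack=1000
After event 6: A_seq=1071 A_ack=2428 B_seq=2428 B_ack=1071

1071 2428 2428 1071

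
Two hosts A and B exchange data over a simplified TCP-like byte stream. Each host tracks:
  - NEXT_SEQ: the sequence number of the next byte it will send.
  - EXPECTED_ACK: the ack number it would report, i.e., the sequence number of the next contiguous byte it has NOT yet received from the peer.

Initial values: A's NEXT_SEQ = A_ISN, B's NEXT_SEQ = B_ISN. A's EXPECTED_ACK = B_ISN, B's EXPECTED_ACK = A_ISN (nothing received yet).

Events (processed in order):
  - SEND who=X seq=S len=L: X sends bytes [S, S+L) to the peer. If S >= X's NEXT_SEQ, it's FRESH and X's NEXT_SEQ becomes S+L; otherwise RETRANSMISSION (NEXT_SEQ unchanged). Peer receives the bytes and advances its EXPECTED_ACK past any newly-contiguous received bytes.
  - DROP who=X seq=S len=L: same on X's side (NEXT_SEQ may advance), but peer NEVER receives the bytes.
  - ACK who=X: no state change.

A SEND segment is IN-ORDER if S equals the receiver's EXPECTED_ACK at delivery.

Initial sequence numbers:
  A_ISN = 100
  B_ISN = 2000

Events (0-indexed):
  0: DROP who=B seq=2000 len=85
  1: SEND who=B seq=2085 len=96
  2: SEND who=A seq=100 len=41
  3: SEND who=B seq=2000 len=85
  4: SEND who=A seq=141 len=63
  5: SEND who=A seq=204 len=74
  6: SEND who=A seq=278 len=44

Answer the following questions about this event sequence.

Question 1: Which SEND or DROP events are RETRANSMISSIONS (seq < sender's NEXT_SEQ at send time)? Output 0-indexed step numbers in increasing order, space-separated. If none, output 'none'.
Answer: 3

Derivation:
Step 0: DROP seq=2000 -> fresh
Step 1: SEND seq=2085 -> fresh
Step 2: SEND seq=100 -> fresh
Step 3: SEND seq=2000 -> retransmit
Step 4: SEND seq=141 -> fresh
Step 5: SEND seq=204 -> fresh
Step 6: SEND seq=278 -> fresh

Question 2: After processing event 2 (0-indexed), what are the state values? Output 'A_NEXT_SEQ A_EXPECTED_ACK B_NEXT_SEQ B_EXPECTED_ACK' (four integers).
After event 0: A_seq=100 A_ack=2000 B_seq=2085 B_ack=100
After event 1: A_seq=100 A_ack=2000 B_seq=2181 B_ack=100
After event 2: A_seq=141 A_ack=2000 B_seq=2181 B_ack=141

141 2000 2181 141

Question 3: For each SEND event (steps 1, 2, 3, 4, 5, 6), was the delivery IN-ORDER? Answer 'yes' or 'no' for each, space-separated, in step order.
Answer: no yes yes yes yes yes

Derivation:
Step 1: SEND seq=2085 -> out-of-order
Step 2: SEND seq=100 -> in-order
Step 3: SEND seq=2000 -> in-order
Step 4: SEND seq=141 -> in-order
Step 5: SEND seq=204 -> in-order
Step 6: SEND seq=278 -> in-order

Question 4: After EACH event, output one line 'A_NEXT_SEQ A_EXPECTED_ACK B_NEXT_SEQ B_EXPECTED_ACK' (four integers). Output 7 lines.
100 2000 2085 100
100 2000 2181 100
141 2000 2181 141
141 2181 2181 141
204 2181 2181 204
278 2181 2181 278
322 2181 2181 322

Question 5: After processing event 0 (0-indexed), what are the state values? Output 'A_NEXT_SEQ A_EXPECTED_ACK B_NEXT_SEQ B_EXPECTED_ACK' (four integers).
After event 0: A_seq=100 A_ack=2000 B_seq=2085 B_ack=100

100 2000 2085 100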